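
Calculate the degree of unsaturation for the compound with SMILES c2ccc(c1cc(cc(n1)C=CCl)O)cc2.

9

Molecular formula from the SMILES: C13H10ClNO.
DoU = (2C + 2 + N − H − X)/2 = (2·13 + 2 + 1 − 10 − 1)/2 = 18/2 = 9.
(Structurally: 2 ring(s) + 7 π bond(s) = 9.)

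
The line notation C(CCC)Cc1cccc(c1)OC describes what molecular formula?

Heavy atoms from the SMILES: 12 C, 1 O.
Implicit hydrogens by atom environment:
  4 × C: 2 H each → 8
  4 × C (aromatic): 1 H each → 4
  2 × C: 3 H each → 6
  2 × C (aromatic): no H
  1 × O: no H
  Total hydrogens = 18.
Molecular formula: C12H18O

C12H18O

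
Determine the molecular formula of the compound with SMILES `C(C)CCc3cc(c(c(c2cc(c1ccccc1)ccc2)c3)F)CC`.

C24H25F

Heavy atoms from the SMILES: 24 C, 1 F.
Implicit hydrogens by atom environment:
  11 × C (aromatic): 1 H each → 11
  7 × C (aromatic): no H
  4 × C: 2 H each → 8
  2 × C: 3 H each → 6
  1 × F: no H
  Total hydrogens = 25.
Molecular formula: C24H25F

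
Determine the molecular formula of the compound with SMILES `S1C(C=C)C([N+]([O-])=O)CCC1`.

Heavy atoms from the SMILES: 7 C, 1 N, 2 O, 1 S.
Implicit hydrogens by atom environment:
  4 × C: 2 H each → 8
  3 × C: 1 H each → 3
  1 × N (charge +1): no H
  1 × O: no H
  1 × O (charge -1): no H
  1 × S: no H
  Total hydrogens = 11.
Molecular formula: C7H11NO2S

C7H11NO2S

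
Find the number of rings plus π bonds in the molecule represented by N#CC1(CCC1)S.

3

Molecular formula from the SMILES: C5H7NS.
DoU = (2C + 2 + N − H − X)/2 = (2·5 + 2 + 1 − 7 − 0)/2 = 6/2 = 3.
(Structurally: 1 ring(s) + 2 π bond(s) = 3.)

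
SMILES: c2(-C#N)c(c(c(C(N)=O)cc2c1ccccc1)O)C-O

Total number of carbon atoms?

15

The symbol for carbon appears 15 times in the SMILES. Lowercase c denotes aromatic carbon and counts toward C.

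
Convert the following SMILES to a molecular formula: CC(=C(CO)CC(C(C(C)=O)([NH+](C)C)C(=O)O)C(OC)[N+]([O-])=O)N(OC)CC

C17H32N3O8+

Heavy atoms from the SMILES: 17 C, 3 N, 8 O.
Implicit hydrogens by atom environment:
  7 × C: 3 H each → 21
  5 × C: no H
  5 × O: no H
  3 × C: 2 H each → 6
  2 × C: 1 H each → 2
  2 × O: 1 H each → 2
  1 × N (charge +1): 1 H
  1 × N: no H
  1 × N (charge +1): no H
  1 × O (charge -1): no H
  Total hydrogens = 32.
Net charge +1.
Molecular formula: C17H32N3O8+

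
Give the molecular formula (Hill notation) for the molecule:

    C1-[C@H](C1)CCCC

Heavy atoms from the SMILES: 7 C.
Implicit hydrogens by atom environment:
  5 × C: 2 H each → 10
  1 × C: 3 H
  1 × C: 1 H
  Total hydrogens = 14.
Molecular formula: C7H14

C7H14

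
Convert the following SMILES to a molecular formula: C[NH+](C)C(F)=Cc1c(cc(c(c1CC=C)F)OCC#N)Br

C15H16BrF2N2O+

Heavy atoms from the SMILES: 1 Br, 15 C, 2 F, 2 N, 1 O.
Implicit hydrogens by atom environment:
  5 × C (aromatic): no H
  3 × C: 2 H each → 6
  2 × C: 3 H each → 6
  2 × C: 1 H each → 2
  2 × C: no H
  2 × F: no H
  1 × Br: no H
  1 × C (aromatic): 1 H
  1 × N (charge +1): 1 H
  1 × N: no H
  1 × O: no H
  Total hydrogens = 16.
Net charge +1.
Molecular formula: C15H16BrF2N2O+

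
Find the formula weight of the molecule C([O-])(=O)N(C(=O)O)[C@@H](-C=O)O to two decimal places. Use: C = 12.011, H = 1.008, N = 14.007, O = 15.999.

Molecular formula: C4H4NO6-.
M = 4×12.011 + 4×1.008 + 1×14.007 + 6×15.999 = 162.08 g/mol.

162.08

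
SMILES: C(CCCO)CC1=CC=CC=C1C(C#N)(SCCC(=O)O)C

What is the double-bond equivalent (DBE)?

Molecular formula from the SMILES: C17H23NO3S.
DoU = (2C + 2 + N − H − X)/2 = (2·17 + 2 + 1 − 23 − 0)/2 = 14/2 = 7.
(Structurally: 1 ring(s) + 6 π bond(s) = 7.)

7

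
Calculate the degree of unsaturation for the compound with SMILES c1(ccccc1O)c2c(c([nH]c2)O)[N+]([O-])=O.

Molecular formula from the SMILES: C10H8N2O4.
DoU = (2C + 2 + N − H − X)/2 = (2·10 + 2 + 2 − 8 − 0)/2 = 16/2 = 8.
(Structurally: 2 ring(s) + 6 π bond(s) = 8.)

8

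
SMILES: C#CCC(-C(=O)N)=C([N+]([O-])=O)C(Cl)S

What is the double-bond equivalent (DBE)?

Molecular formula from the SMILES: C7H7ClN2O3S.
DoU = (2C + 2 + N − H − X)/2 = (2·7 + 2 + 2 − 7 − 1)/2 = 10/2 = 5.
(Structurally: 0 ring(s) + 5 π bond(s) = 5.)

5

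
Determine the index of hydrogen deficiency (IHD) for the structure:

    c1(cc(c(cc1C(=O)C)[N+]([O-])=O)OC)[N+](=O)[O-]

7

Molecular formula from the SMILES: C9H8N2O6.
DoU = (2C + 2 + N − H − X)/2 = (2·9 + 2 + 2 − 8 − 0)/2 = 14/2 = 7.
(Structurally: 1 ring(s) + 6 π bond(s) = 7.)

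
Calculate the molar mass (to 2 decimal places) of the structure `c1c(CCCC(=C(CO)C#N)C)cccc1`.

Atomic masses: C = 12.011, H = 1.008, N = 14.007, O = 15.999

Molecular formula: C14H17NO.
M = 14×12.011 + 17×1.008 + 1×14.007 + 1×15.999 = 215.30 g/mol.

215.30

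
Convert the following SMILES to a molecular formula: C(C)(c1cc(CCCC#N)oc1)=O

C10H11NO2

Heavy atoms from the SMILES: 10 C, 1 N, 2 O.
Implicit hydrogens by atom environment:
  3 × C: 2 H each → 6
  2 × C (aromatic): 1 H each → 2
  2 × C (aromatic): no H
  2 × C: no H
  1 × C: 3 H
  1 × N: no H
  1 × O (aromatic): no H
  1 × O: no H
  Total hydrogens = 11.
Molecular formula: C10H11NO2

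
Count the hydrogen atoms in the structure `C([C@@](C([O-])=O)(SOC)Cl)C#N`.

Hydrogens are implicit in SMILES; fill each atom to its normal valence:
  3 × C: no H
  2 × O: no H
  1 × C: 3 H
  1 × C: 2 H
  1 × Cl: no H
  1 × N: no H
  1 × O (charge -1): no H
  1 × S: no H
  Total hydrogens = 5.

5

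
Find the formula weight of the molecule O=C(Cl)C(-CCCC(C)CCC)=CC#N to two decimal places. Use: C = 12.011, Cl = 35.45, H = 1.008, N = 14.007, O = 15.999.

227.73

Molecular formula: C12H18ClNO.
M = 12×12.011 + 1×35.45 + 18×1.008 + 1×14.007 + 1×15.999 = 227.73 g/mol.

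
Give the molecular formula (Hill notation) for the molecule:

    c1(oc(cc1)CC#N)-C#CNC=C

C10H8N2O

Heavy atoms from the SMILES: 10 C, 2 N, 1 O.
Implicit hydrogens by atom environment:
  3 × C: no H
  2 × C: 2 H each → 4
  2 × C (aromatic): 1 H each → 2
  2 × C (aromatic): no H
  1 × C: 1 H
  1 × N: 1 H
  1 × N: no H
  1 × O (aromatic): no H
  Total hydrogens = 8.
Molecular formula: C10H8N2O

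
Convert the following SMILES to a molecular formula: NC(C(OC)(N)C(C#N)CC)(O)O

Heavy atoms from the SMILES: 7 C, 3 N, 3 O.
Implicit hydrogens by atom environment:
  3 × C: no H
  2 × C: 3 H each → 6
  2 × N: 2 H each → 4
  2 × O: 1 H each → 2
  1 × C: 2 H
  1 × C: 1 H
  1 × N: no H
  1 × O: no H
  Total hydrogens = 15.
Molecular formula: C7H15N3O3

C7H15N3O3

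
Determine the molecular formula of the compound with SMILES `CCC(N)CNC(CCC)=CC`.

Heavy atoms from the SMILES: 10 C, 2 N.
Implicit hydrogens by atom environment:
  4 × C: 2 H each → 8
  3 × C: 3 H each → 9
  2 × C: 1 H each → 2
  1 × C: no H
  1 × N: 2 H
  1 × N: 1 H
  Total hydrogens = 22.
Molecular formula: C10H22N2

C10H22N2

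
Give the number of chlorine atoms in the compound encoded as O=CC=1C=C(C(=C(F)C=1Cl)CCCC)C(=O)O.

1

The symbol for chlorine appears 1 time in the SMILES.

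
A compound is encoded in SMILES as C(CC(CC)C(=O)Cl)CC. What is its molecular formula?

Heavy atoms from the SMILES: 8 C, 1 Cl, 1 O.
Implicit hydrogens by atom environment:
  4 × C: 2 H each → 8
  2 × C: 3 H each → 6
  1 × C: 1 H
  1 × C: no H
  1 × Cl: no H
  1 × O: no H
  Total hydrogens = 15.
Molecular formula: C8H15ClO

C8H15ClO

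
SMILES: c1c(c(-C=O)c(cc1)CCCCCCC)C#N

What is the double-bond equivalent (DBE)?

7

Molecular formula from the SMILES: C15H19NO.
DoU = (2C + 2 + N − H − X)/2 = (2·15 + 2 + 1 − 19 − 0)/2 = 14/2 = 7.
(Structurally: 1 ring(s) + 6 π bond(s) = 7.)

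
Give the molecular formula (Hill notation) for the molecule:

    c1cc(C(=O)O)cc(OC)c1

Heavy atoms from the SMILES: 8 C, 3 O.
Implicit hydrogens by atom environment:
  4 × C (aromatic): 1 H each → 4
  2 × C (aromatic): no H
  2 × O: no H
  1 × C: 3 H
  1 × C: no H
  1 × O: 1 H
  Total hydrogens = 8.
Molecular formula: C8H8O3

C8H8O3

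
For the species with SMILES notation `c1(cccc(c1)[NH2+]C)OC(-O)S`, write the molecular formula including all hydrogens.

Heavy atoms from the SMILES: 8 C, 1 N, 2 O, 1 S.
Implicit hydrogens by atom environment:
  4 × C (aromatic): 1 H each → 4
  2 × C (aromatic): no H
  1 × C: 3 H
  1 × C: 1 H
  1 × N (charge +1): 2 H
  1 × O: 1 H
  1 × O: no H
  1 × S: 1 H
  Total hydrogens = 12.
Net charge +1.
Molecular formula: C8H12NO2S+

C8H12NO2S+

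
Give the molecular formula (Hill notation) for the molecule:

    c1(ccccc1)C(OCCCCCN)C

C13H21NO

Heavy atoms from the SMILES: 13 C, 1 N, 1 O.
Implicit hydrogens by atom environment:
  5 × C: 2 H each → 10
  5 × C (aromatic): 1 H each → 5
  1 × C: 3 H
  1 × C: 1 H
  1 × C (aromatic): no H
  1 × N: 2 H
  1 × O: no H
  Total hydrogens = 21.
Molecular formula: C13H21NO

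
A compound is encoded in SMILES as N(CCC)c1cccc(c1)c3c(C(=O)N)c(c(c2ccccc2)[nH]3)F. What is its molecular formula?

C20H20FN3O

Heavy atoms from the SMILES: 20 C, 1 F, 3 N, 1 O.
Implicit hydrogens by atom environment:
  9 × C (aromatic): 1 H each → 9
  7 × C (aromatic): no H
  2 × C: 2 H each → 4
  1 × C: 3 H
  1 × C: no H
  1 × F: no H
  1 × N: 2 H
  1 × N (aromatic): 1 H
  1 × N: 1 H
  1 × O: no H
  Total hydrogens = 20.
Molecular formula: C20H20FN3O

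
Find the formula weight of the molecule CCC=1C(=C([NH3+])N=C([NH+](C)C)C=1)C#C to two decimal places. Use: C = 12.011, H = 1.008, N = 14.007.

191.28

Molecular formula: [C11H17N3]2+.
M = 11×12.011 + 17×1.008 + 3×14.007 = 191.28 g/mol.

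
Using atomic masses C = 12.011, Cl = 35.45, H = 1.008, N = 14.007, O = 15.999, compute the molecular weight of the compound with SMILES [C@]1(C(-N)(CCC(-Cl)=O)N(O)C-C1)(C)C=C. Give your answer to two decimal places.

Molecular formula: C10H17ClN2O2.
M = 10×12.011 + 1×35.45 + 17×1.008 + 2×14.007 + 2×15.999 = 232.71 g/mol.

232.71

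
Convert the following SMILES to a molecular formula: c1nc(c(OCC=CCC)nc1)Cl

C9H11ClN2O

Heavy atoms from the SMILES: 9 C, 1 Cl, 2 N, 1 O.
Implicit hydrogens by atom environment:
  2 × C: 2 H each → 4
  2 × C (aromatic): 1 H each → 2
  2 × C: 1 H each → 2
  2 × C (aromatic): no H
  2 × N (aromatic): no H
  1 × C: 3 H
  1 × Cl: no H
  1 × O: no H
  Total hydrogens = 11.
Molecular formula: C9H11ClN2O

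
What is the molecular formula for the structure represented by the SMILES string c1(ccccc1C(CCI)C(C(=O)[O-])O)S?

Heavy atoms from the SMILES: 11 C, 1 I, 3 O, 1 S.
Implicit hydrogens by atom environment:
  4 × C (aromatic): 1 H each → 4
  2 × C: 2 H each → 4
  2 × C: 1 H each → 2
  2 × C (aromatic): no H
  1 × C: no H
  1 × I: no H
  1 × O: 1 H
  1 × O: no H
  1 × O (charge -1): no H
  1 × S: 1 H
  Total hydrogens = 12.
Net charge -1.
Molecular formula: C11H12IO3S-

C11H12IO3S-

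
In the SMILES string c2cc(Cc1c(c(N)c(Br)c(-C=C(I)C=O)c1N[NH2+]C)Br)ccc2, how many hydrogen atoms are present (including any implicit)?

Hydrogens are implicit in SMILES; fill each atom to its normal valence:
  7 × C (aromatic): no H
  5 × C (aromatic): 1 H each → 5
  2 × Br: no H
  2 × C: 1 H each → 2
  1 × C: 3 H
  1 × C: 2 H
  1 × C: no H
  1 × I: no H
  1 × N: 2 H
  1 × N (charge +1): 2 H
  1 × N: 1 H
  1 × O: no H
  Total hydrogens = 17.

17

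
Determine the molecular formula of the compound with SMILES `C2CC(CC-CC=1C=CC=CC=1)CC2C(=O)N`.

C15H21NO

Heavy atoms from the SMILES: 15 C, 1 N, 1 O.
Implicit hydrogens by atom environment:
  6 × C: 2 H each → 12
  5 × C (aromatic): 1 H each → 5
  2 × C: 1 H each → 2
  1 × C: no H
  1 × C (aromatic): no H
  1 × N: 2 H
  1 × O: no H
  Total hydrogens = 21.
Molecular formula: C15H21NO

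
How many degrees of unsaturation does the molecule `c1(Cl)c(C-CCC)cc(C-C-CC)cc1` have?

4

Molecular formula from the SMILES: C14H21Cl.
DoU = (2C + 2 + N − H − X)/2 = (2·14 + 2 + 0 − 21 − 1)/2 = 8/2 = 4.
(Structurally: 1 ring(s) + 3 π bond(s) = 4.)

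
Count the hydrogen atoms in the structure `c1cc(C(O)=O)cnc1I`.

4

Hydrogens are implicit in SMILES; fill each atom to its normal valence:
  3 × C (aromatic): 1 H each → 3
  2 × C (aromatic): no H
  1 × C: no H
  1 × I: no H
  1 × N (aromatic): no H
  1 × O: 1 H
  1 × O: no H
  Total hydrogens = 4.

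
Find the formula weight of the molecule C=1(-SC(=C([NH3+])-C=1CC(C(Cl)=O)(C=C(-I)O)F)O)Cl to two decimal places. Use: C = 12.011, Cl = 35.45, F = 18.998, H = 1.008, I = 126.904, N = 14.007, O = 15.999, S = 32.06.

Molecular formula: C9H8Cl2FINO3S+.
M = 9×12.011 + 2×35.45 + 1×18.998 + 8×1.008 + 1×126.904 + 1×14.007 + 3×15.999 + 1×32.06 = 427.03 g/mol.

427.03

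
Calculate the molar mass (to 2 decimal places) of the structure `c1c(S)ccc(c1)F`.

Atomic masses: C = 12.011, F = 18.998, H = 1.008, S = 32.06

Molecular formula: C6H5FS.
M = 6×12.011 + 1×18.998 + 5×1.008 + 1×32.06 = 128.16 g/mol.

128.16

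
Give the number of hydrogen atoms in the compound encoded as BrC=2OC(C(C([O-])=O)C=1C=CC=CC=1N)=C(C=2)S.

Hydrogens are implicit in SMILES; fill each atom to its normal valence:
  5 × C (aromatic): 1 H each → 5
  5 × C (aromatic): no H
  1 × Br: no H
  1 × C: 1 H
  1 × C: no H
  1 × N: 2 H
  1 × O (aromatic): no H
  1 × O: no H
  1 × O (charge -1): no H
  1 × S: 1 H
  Total hydrogens = 9.

9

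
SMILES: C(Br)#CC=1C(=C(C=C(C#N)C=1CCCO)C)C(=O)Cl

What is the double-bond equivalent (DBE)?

9

Molecular formula from the SMILES: C14H11BrClNO2.
DoU = (2C + 2 + N − H − X)/2 = (2·14 + 2 + 1 − 11 − 2)/2 = 18/2 = 9.
(Structurally: 1 ring(s) + 8 π bond(s) = 9.)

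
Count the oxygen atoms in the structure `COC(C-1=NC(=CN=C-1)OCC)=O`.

The symbol for oxygen appears 3 times in the SMILES.

3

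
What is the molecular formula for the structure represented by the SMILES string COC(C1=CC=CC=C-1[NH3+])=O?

C8H10NO2+

Heavy atoms from the SMILES: 8 C, 1 N, 2 O.
Implicit hydrogens by atom environment:
  4 × C (aromatic): 1 H each → 4
  2 × C (aromatic): no H
  2 × O: no H
  1 × C: 3 H
  1 × C: no H
  1 × N (charge +1): 3 H
  Total hydrogens = 10.
Net charge +1.
Molecular formula: C8H10NO2+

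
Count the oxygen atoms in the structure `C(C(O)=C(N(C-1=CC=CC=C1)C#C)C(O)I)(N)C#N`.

The symbol for oxygen appears 2 times in the SMILES.

2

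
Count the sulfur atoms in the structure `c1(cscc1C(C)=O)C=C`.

1

The symbol for sulfur appears 1 time in the SMILES.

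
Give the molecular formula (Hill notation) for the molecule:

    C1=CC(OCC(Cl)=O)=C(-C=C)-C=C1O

Heavy atoms from the SMILES: 10 C, 1 Cl, 3 O.
Implicit hydrogens by atom environment:
  3 × C (aromatic): 1 H each → 3
  3 × C (aromatic): no H
  2 × C: 2 H each → 4
  2 × O: no H
  1 × C: 1 H
  1 × C: no H
  1 × Cl: no H
  1 × O: 1 H
  Total hydrogens = 9.
Molecular formula: C10H9ClO3

C10H9ClO3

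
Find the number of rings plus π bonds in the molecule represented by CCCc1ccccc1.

Molecular formula from the SMILES: C9H12.
DoU = (2C + 2 + N − H − X)/2 = (2·9 + 2 + 0 − 12 − 0)/2 = 8/2 = 4.
(Structurally: 1 ring(s) + 3 π bond(s) = 4.)

4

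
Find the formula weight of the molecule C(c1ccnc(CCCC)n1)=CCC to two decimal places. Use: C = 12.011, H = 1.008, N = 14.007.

190.29

Molecular formula: C12H18N2.
M = 12×12.011 + 18×1.008 + 2×14.007 = 190.29 g/mol.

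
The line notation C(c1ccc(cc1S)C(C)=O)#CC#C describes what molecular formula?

C12H8OS

Heavy atoms from the SMILES: 12 C, 1 O, 1 S.
Implicit hydrogens by atom environment:
  4 × C: no H
  3 × C (aromatic): 1 H each → 3
  3 × C (aromatic): no H
  1 × C: 3 H
  1 × C: 1 H
  1 × O: no H
  1 × S: 1 H
  Total hydrogens = 8.
Molecular formula: C12H8OS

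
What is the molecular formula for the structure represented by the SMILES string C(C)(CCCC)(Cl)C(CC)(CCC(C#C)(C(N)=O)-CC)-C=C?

C19H32ClNO

Heavy atoms from the SMILES: 19 C, 1 Cl, 1 N, 1 O.
Implicit hydrogens by atom environment:
  8 × C: 2 H each → 16
  5 × C: no H
  4 × C: 3 H each → 12
  2 × C: 1 H each → 2
  1 × Cl: no H
  1 × N: 2 H
  1 × O: no H
  Total hydrogens = 32.
Molecular formula: C19H32ClNO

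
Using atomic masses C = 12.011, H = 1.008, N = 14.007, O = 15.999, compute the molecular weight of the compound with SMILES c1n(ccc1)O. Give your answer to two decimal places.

83.09

Molecular formula: C4H5NO.
M = 4×12.011 + 5×1.008 + 1×14.007 + 1×15.999 = 83.09 g/mol.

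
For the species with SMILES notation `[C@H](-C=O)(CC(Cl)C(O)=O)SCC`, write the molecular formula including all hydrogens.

C7H11ClO3S

Heavy atoms from the SMILES: 7 C, 1 Cl, 3 O, 1 S.
Implicit hydrogens by atom environment:
  3 × C: 1 H each → 3
  2 × C: 2 H each → 4
  2 × O: no H
  1 × C: 3 H
  1 × C: no H
  1 × Cl: no H
  1 × O: 1 H
  1 × S: no H
  Total hydrogens = 11.
Molecular formula: C7H11ClO3S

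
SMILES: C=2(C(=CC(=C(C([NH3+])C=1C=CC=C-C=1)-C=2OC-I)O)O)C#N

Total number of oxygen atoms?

3

The symbol for oxygen appears 3 times in the SMILES.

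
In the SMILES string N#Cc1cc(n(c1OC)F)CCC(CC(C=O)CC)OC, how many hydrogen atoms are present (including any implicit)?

Hydrogens are implicit in SMILES; fill each atom to its normal valence:
  4 × C: 2 H each → 8
  3 × C: 3 H each → 9
  3 × C: 1 H each → 3
  3 × C (aromatic): no H
  3 × O: no H
  1 × C (aromatic): 1 H
  1 × C: no H
  1 × F: no H
  1 × N (aromatic): no H
  1 × N: no H
  Total hydrogens = 21.

21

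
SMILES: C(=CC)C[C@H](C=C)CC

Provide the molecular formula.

Heavy atoms from the SMILES: 9 C.
Implicit hydrogens by atom environment:
  4 × C: 1 H each → 4
  3 × C: 2 H each → 6
  2 × C: 3 H each → 6
  Total hydrogens = 16.
Molecular formula: C9H16

C9H16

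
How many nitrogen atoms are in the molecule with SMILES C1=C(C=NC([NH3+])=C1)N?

The symbol for nitrogen appears 3 times in the SMILES.

3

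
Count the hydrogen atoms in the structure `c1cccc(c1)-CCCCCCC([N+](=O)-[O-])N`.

Hydrogens are implicit in SMILES; fill each atom to its normal valence:
  6 × C: 2 H each → 12
  5 × C (aromatic): 1 H each → 5
  1 × C: 1 H
  1 × C (aromatic): no H
  1 × N: 2 H
  1 × N (charge +1): no H
  1 × O: no H
  1 × O (charge -1): no H
  Total hydrogens = 20.

20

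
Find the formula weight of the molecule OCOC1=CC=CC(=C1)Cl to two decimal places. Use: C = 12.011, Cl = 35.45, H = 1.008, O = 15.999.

Molecular formula: C7H7ClO2.
M = 7×12.011 + 1×35.45 + 7×1.008 + 2×15.999 = 158.58 g/mol.

158.58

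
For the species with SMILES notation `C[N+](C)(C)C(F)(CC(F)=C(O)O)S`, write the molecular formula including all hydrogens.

C7H14F2NO2S+

Heavy atoms from the SMILES: 7 C, 2 F, 1 N, 2 O, 1 S.
Implicit hydrogens by atom environment:
  3 × C: 3 H each → 9
  3 × C: no H
  2 × F: no H
  2 × O: 1 H each → 2
  1 × C: 2 H
  1 × N (charge +1): no H
  1 × S: 1 H
  Total hydrogens = 14.
Net charge +1.
Molecular formula: C7H14F2NO2S+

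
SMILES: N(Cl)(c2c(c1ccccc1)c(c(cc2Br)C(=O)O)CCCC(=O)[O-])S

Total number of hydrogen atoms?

14

Hydrogens are implicit in SMILES; fill each atom to its normal valence:
  6 × C (aromatic): 1 H each → 6
  6 × C (aromatic): no H
  3 × C: 2 H each → 6
  2 × C: no H
  2 × O: no H
  1 × Br: no H
  1 × Cl: no H
  1 × N: no H
  1 × O: 1 H
  1 × O (charge -1): no H
  1 × S: 1 H
  Total hydrogens = 14.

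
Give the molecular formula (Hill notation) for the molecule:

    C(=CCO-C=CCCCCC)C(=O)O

Heavy atoms from the SMILES: 11 C, 3 O.
Implicit hydrogens by atom environment:
  5 × C: 2 H each → 10
  4 × C: 1 H each → 4
  2 × O: no H
  1 × C: 3 H
  1 × C: no H
  1 × O: 1 H
  Total hydrogens = 18.
Molecular formula: C11H18O3

C11H18O3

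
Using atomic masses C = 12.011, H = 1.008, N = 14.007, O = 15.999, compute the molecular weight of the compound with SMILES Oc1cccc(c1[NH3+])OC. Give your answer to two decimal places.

140.16

Molecular formula: C7H10NO2+.
M = 7×12.011 + 10×1.008 + 1×14.007 + 2×15.999 = 140.16 g/mol.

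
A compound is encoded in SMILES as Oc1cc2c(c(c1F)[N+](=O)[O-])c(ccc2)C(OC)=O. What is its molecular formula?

C12H8FNO5

Heavy atoms from the SMILES: 12 C, 1 F, 1 N, 5 O.
Implicit hydrogens by atom environment:
  6 × C (aromatic): no H
  4 × C (aromatic): 1 H each → 4
  3 × O: no H
  1 × C: 3 H
  1 × C: no H
  1 × F: no H
  1 × N (charge +1): no H
  1 × O: 1 H
  1 × O (charge -1): no H
  Total hydrogens = 8.
Molecular formula: C12H8FNO5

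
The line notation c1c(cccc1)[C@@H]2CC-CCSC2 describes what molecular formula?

C12H16S

Heavy atoms from the SMILES: 12 C, 1 S.
Implicit hydrogens by atom environment:
  5 × C: 2 H each → 10
  5 × C (aromatic): 1 H each → 5
  1 × C: 1 H
  1 × C (aromatic): no H
  1 × S: no H
  Total hydrogens = 16.
Molecular formula: C12H16S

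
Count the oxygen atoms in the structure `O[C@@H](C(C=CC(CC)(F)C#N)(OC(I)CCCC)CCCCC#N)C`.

The symbol for oxygen appears 2 times in the SMILES.

2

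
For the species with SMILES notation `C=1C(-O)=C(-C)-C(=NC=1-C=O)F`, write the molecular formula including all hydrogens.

C7H6FNO2

Heavy atoms from the SMILES: 7 C, 1 F, 1 N, 2 O.
Implicit hydrogens by atom environment:
  4 × C (aromatic): no H
  1 × C: 3 H
  1 × C (aromatic): 1 H
  1 × C: 1 H
  1 × F: no H
  1 × N (aromatic): no H
  1 × O: 1 H
  1 × O: no H
  Total hydrogens = 6.
Molecular formula: C7H6FNO2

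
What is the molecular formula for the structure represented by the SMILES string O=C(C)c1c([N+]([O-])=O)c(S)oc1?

Heavy atoms from the SMILES: 6 C, 1 N, 4 O, 1 S.
Implicit hydrogens by atom environment:
  3 × C (aromatic): no H
  2 × O: no H
  1 × C: 3 H
  1 × C (aromatic): 1 H
  1 × C: no H
  1 × N (charge +1): no H
  1 × O (aromatic): no H
  1 × O (charge -1): no H
  1 × S: 1 H
  Total hydrogens = 5.
Molecular formula: C6H5NO4S

C6H5NO4S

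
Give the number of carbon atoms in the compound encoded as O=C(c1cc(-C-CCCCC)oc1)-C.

12

The symbol for carbon appears 12 times in the SMILES. Lowercase c denotes aromatic carbon and counts toward C.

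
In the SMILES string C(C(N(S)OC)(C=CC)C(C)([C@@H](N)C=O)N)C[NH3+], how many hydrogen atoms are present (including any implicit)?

25

Hydrogens are implicit in SMILES; fill each atom to its normal valence:
  4 × C: 1 H each → 4
  3 × C: 3 H each → 9
  2 × C: 2 H each → 4
  2 × C: no H
  2 × N: 2 H each → 4
  2 × O: no H
  1 × N (charge +1): 3 H
  1 × N: no H
  1 × S: 1 H
  Total hydrogens = 25.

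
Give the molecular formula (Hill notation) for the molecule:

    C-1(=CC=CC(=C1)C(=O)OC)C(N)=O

Heavy atoms from the SMILES: 9 C, 1 N, 3 O.
Implicit hydrogens by atom environment:
  4 × C (aromatic): 1 H each → 4
  3 × O: no H
  2 × C (aromatic): no H
  2 × C: no H
  1 × C: 3 H
  1 × N: 2 H
  Total hydrogens = 9.
Molecular formula: C9H9NO3

C9H9NO3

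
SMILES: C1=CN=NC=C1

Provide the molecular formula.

C4H4N2

Heavy atoms from the SMILES: 4 C, 2 N.
Implicit hydrogens by atom environment:
  4 × C (aromatic): 1 H each → 4
  2 × N (aromatic): no H
  Total hydrogens = 4.
Molecular formula: C4H4N2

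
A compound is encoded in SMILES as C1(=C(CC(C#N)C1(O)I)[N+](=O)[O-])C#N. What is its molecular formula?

C7H4IN3O3

Heavy atoms from the SMILES: 7 C, 1 I, 3 N, 3 O.
Implicit hydrogens by atom environment:
  5 × C: no H
  2 × N: no H
  1 × C: 2 H
  1 × C: 1 H
  1 × I: no H
  1 × N (charge +1): no H
  1 × O: 1 H
  1 × O: no H
  1 × O (charge -1): no H
  Total hydrogens = 4.
Molecular formula: C7H4IN3O3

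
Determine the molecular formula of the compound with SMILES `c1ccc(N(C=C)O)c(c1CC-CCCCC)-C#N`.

C16H22N2O

Heavy atoms from the SMILES: 16 C, 2 N, 1 O.
Implicit hydrogens by atom environment:
  7 × C: 2 H each → 14
  3 × C (aromatic): 1 H each → 3
  3 × C (aromatic): no H
  2 × N: no H
  1 × C: 3 H
  1 × C: 1 H
  1 × C: no H
  1 × O: 1 H
  Total hydrogens = 22.
Molecular formula: C16H22N2O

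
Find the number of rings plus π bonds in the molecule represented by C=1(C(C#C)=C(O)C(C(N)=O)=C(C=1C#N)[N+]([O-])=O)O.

Molecular formula from the SMILES: C10H5N3O5.
DoU = (2C + 2 + N − H − X)/2 = (2·10 + 2 + 3 − 5 − 0)/2 = 20/2 = 10.
(Structurally: 1 ring(s) + 9 π bond(s) = 10.)

10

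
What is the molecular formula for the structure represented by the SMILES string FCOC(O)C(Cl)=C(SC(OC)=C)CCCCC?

Heavy atoms from the SMILES: 12 C, 1 Cl, 1 F, 3 O, 1 S.
Implicit hydrogens by atom environment:
  6 × C: 2 H each → 12
  3 × C: no H
  2 × C: 3 H each → 6
  2 × O: no H
  1 × C: 1 H
  1 × Cl: no H
  1 × F: no H
  1 × O: 1 H
  1 × S: no H
  Total hydrogens = 20.
Molecular formula: C12H20ClFO3S

C12H20ClFO3S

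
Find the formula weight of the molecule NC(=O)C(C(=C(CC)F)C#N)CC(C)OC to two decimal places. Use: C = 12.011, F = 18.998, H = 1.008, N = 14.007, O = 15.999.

228.27

Molecular formula: C11H17FN2O2.
M = 11×12.011 + 1×18.998 + 17×1.008 + 2×14.007 + 2×15.999 = 228.27 g/mol.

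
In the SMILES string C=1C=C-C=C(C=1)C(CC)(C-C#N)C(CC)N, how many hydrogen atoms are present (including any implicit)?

20

Hydrogens are implicit in SMILES; fill each atom to its normal valence:
  5 × C (aromatic): 1 H each → 5
  3 × C: 2 H each → 6
  2 × C: 3 H each → 6
  2 × C: no H
  1 × C: 1 H
  1 × C (aromatic): no H
  1 × N: 2 H
  1 × N: no H
  Total hydrogens = 20.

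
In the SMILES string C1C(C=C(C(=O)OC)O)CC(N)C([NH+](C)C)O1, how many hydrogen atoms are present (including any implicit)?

21

Hydrogens are implicit in SMILES; fill each atom to its normal valence:
  4 × C: 1 H each → 4
  3 × C: 3 H each → 9
  3 × O: no H
  2 × C: 2 H each → 4
  2 × C: no H
  1 × N: 2 H
  1 × N (charge +1): 1 H
  1 × O: 1 H
  Total hydrogens = 21.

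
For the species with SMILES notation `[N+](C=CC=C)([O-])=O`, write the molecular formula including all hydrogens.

C4H5NO2

Heavy atoms from the SMILES: 4 C, 1 N, 2 O.
Implicit hydrogens by atom environment:
  3 × C: 1 H each → 3
  1 × C: 2 H
  1 × N (charge +1): no H
  1 × O: no H
  1 × O (charge -1): no H
  Total hydrogens = 5.
Molecular formula: C4H5NO2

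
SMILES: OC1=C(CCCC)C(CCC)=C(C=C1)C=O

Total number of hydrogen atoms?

20

Hydrogens are implicit in SMILES; fill each atom to its normal valence:
  5 × C: 2 H each → 10
  4 × C (aromatic): no H
  2 × C: 3 H each → 6
  2 × C (aromatic): 1 H each → 2
  1 × C: 1 H
  1 × O: 1 H
  1 × O: no H
  Total hydrogens = 20.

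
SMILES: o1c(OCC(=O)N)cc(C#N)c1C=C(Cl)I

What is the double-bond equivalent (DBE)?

Molecular formula from the SMILES: C9H6ClIN2O3.
DoU = (2C + 2 + N − H − X)/2 = (2·9 + 2 + 2 − 6 − 2)/2 = 14/2 = 7.
(Structurally: 1 ring(s) + 6 π bond(s) = 7.)

7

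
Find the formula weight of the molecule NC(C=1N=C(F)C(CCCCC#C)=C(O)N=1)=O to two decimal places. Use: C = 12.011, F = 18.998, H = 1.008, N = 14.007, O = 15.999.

237.23

Molecular formula: C11H12FN3O2.
M = 11×12.011 + 1×18.998 + 12×1.008 + 3×14.007 + 2×15.999 = 237.23 g/mol.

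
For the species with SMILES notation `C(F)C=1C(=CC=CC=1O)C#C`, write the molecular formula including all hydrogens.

Heavy atoms from the SMILES: 9 C, 1 F, 1 O.
Implicit hydrogens by atom environment:
  3 × C (aromatic): 1 H each → 3
  3 × C (aromatic): no H
  1 × C: 2 H
  1 × C: 1 H
  1 × C: no H
  1 × F: no H
  1 × O: 1 H
  Total hydrogens = 7.
Molecular formula: C9H7FO

C9H7FO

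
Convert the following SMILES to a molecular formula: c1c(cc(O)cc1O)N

Heavy atoms from the SMILES: 6 C, 1 N, 2 O.
Implicit hydrogens by atom environment:
  3 × C (aromatic): 1 H each → 3
  3 × C (aromatic): no H
  2 × O: 1 H each → 2
  1 × N: 2 H
  Total hydrogens = 7.
Molecular formula: C6H7NO2

C6H7NO2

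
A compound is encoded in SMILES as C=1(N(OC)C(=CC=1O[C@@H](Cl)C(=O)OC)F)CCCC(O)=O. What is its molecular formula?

C12H15ClFNO6

Heavy atoms from the SMILES: 12 C, 1 Cl, 1 F, 1 N, 6 O.
Implicit hydrogens by atom environment:
  5 × O: no H
  3 × C: 2 H each → 6
  3 × C (aromatic): no H
  2 × C: 3 H each → 6
  2 × C: no H
  1 × C (aromatic): 1 H
  1 × C: 1 H
  1 × Cl: no H
  1 × F: no H
  1 × N (aromatic): no H
  1 × O: 1 H
  Total hydrogens = 15.
Molecular formula: C12H15ClFNO6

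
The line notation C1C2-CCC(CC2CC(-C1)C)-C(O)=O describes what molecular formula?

C12H20O2

Heavy atoms from the SMILES: 12 C, 2 O.
Implicit hydrogens by atom environment:
  6 × C: 2 H each → 12
  4 × C: 1 H each → 4
  1 × C: 3 H
  1 × C: no H
  1 × O: 1 H
  1 × O: no H
  Total hydrogens = 20.
Molecular formula: C12H20O2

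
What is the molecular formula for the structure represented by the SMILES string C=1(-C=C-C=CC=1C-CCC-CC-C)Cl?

Heavy atoms from the SMILES: 13 C, 1 Cl.
Implicit hydrogens by atom environment:
  6 × C: 2 H each → 12
  4 × C (aromatic): 1 H each → 4
  2 × C (aromatic): no H
  1 × C: 3 H
  1 × Cl: no H
  Total hydrogens = 19.
Molecular formula: C13H19Cl

C13H19Cl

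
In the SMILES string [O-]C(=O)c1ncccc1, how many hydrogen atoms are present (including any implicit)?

Hydrogens are implicit in SMILES; fill each atom to its normal valence:
  4 × C (aromatic): 1 H each → 4
  1 × C (aromatic): no H
  1 × C: no H
  1 × N (aromatic): no H
  1 × O: no H
  1 × O (charge -1): no H
  Total hydrogens = 4.

4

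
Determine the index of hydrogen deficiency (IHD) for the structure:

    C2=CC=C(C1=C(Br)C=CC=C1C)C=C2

8

Molecular formula from the SMILES: C13H11Br.
DoU = (2C + 2 + N − H − X)/2 = (2·13 + 2 + 0 − 11 − 1)/2 = 16/2 = 8.
(Structurally: 2 ring(s) + 6 π bond(s) = 8.)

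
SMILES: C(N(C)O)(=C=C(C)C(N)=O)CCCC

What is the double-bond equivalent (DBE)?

Molecular formula from the SMILES: C10H18N2O2.
DoU = (2C + 2 + N − H − X)/2 = (2·10 + 2 + 2 − 18 − 0)/2 = 6/2 = 3.
(Structurally: 0 ring(s) + 3 π bond(s) = 3.)

3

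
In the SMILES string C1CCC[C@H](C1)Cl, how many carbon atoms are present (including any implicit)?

6

The symbol for carbon appears 6 times in the SMILES. (Cl is a single chlorine, not C + l.)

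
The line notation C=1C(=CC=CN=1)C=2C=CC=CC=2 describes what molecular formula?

Heavy atoms from the SMILES: 11 C, 1 N.
Implicit hydrogens by atom environment:
  9 × C (aromatic): 1 H each → 9
  2 × C (aromatic): no H
  1 × N (aromatic): no H
  Total hydrogens = 9.
Molecular formula: C11H9N

C11H9N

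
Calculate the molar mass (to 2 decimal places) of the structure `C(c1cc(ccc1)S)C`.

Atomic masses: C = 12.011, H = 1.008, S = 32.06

138.23

Molecular formula: C8H10S.
M = 8×12.011 + 10×1.008 + 1×32.06 = 138.23 g/mol.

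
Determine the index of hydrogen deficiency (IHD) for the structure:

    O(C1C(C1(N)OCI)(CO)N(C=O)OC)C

2

Molecular formula from the SMILES: C8H15IN2O5.
DoU = (2C + 2 + N − H − X)/2 = (2·8 + 2 + 2 − 15 − 1)/2 = 4/2 = 2.
(Structurally: 1 ring(s) + 1 π bond(s) = 2.)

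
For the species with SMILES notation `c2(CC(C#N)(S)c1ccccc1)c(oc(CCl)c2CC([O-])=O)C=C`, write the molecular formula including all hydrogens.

Heavy atoms from the SMILES: 18 C, 1 Cl, 1 N, 3 O, 1 S.
Implicit hydrogens by atom environment:
  5 × C (aromatic): 1 H each → 5
  5 × C (aromatic): no H
  4 × C: 2 H each → 8
  3 × C: no H
  1 × C: 1 H
  1 × Cl: no H
  1 × N: no H
  1 × O (aromatic): no H
  1 × O: no H
  1 × O (charge -1): no H
  1 × S: 1 H
  Total hydrogens = 15.
Net charge -1.
Molecular formula: C18H15ClNO3S-

C18H15ClNO3S-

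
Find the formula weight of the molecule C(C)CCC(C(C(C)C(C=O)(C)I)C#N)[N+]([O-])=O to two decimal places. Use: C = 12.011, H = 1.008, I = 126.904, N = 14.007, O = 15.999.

366.20

Molecular formula: C12H19IN2O3.
M = 12×12.011 + 19×1.008 + 1×126.904 + 2×14.007 + 3×15.999 = 366.20 g/mol.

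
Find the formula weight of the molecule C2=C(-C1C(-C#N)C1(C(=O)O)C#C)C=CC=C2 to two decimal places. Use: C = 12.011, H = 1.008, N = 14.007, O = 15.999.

211.22

Molecular formula: C13H9NO2.
M = 13×12.011 + 9×1.008 + 1×14.007 + 2×15.999 = 211.22 g/mol.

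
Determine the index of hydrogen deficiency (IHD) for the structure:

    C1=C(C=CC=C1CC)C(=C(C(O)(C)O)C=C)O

6

Molecular formula from the SMILES: C14H18O3.
DoU = (2C + 2 + N − H − X)/2 = (2·14 + 2 + 0 − 18 − 0)/2 = 12/2 = 6.
(Structurally: 1 ring(s) + 5 π bond(s) = 6.)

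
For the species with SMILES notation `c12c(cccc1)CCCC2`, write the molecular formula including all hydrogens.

Heavy atoms from the SMILES: 10 C.
Implicit hydrogens by atom environment:
  4 × C: 2 H each → 8
  4 × C (aromatic): 1 H each → 4
  2 × C (aromatic): no H
  Total hydrogens = 12.
Molecular formula: C10H12

C10H12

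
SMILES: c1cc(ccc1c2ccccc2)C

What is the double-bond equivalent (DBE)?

Molecular formula from the SMILES: C13H12.
DoU = (2C + 2 + N − H − X)/2 = (2·13 + 2 + 0 − 12 − 0)/2 = 16/2 = 8.
(Structurally: 2 ring(s) + 6 π bond(s) = 8.)

8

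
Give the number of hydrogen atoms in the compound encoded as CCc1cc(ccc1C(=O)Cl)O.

Hydrogens are implicit in SMILES; fill each atom to its normal valence:
  3 × C (aromatic): 1 H each → 3
  3 × C (aromatic): no H
  1 × C: 3 H
  1 × C: 2 H
  1 × C: no H
  1 × Cl: no H
  1 × O: 1 H
  1 × O: no H
  Total hydrogens = 9.

9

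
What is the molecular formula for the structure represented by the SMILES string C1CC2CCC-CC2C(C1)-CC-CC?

C14H26

Heavy atoms from the SMILES: 14 C.
Implicit hydrogens by atom environment:
  10 × C: 2 H each → 20
  3 × C: 1 H each → 3
  1 × C: 3 H
  Total hydrogens = 26.
Molecular formula: C14H26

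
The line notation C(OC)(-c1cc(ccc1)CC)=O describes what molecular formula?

C10H12O2

Heavy atoms from the SMILES: 10 C, 2 O.
Implicit hydrogens by atom environment:
  4 × C (aromatic): 1 H each → 4
  2 × C: 3 H each → 6
  2 × C (aromatic): no H
  2 × O: no H
  1 × C: 2 H
  1 × C: no H
  Total hydrogens = 12.
Molecular formula: C10H12O2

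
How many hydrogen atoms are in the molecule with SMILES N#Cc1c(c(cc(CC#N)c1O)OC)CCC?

Hydrogens are implicit in SMILES; fill each atom to its normal valence:
  5 × C (aromatic): no H
  3 × C: 2 H each → 6
  2 × C: 3 H each → 6
  2 × C: no H
  2 × N: no H
  1 × C (aromatic): 1 H
  1 × O: 1 H
  1 × O: no H
  Total hydrogens = 14.

14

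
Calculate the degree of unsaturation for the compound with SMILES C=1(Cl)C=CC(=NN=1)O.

Molecular formula from the SMILES: C4H3ClN2O.
DoU = (2C + 2 + N − H − X)/2 = (2·4 + 2 + 2 − 3 − 1)/2 = 8/2 = 4.
(Structurally: 1 ring(s) + 3 π bond(s) = 4.)

4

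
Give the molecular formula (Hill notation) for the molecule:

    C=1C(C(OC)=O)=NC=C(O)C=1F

Heavy atoms from the SMILES: 7 C, 1 F, 1 N, 3 O.
Implicit hydrogens by atom environment:
  3 × C (aromatic): no H
  2 × C (aromatic): 1 H each → 2
  2 × O: no H
  1 × C: 3 H
  1 × C: no H
  1 × F: no H
  1 × N (aromatic): no H
  1 × O: 1 H
  Total hydrogens = 6.
Molecular formula: C7H6FNO3

C7H6FNO3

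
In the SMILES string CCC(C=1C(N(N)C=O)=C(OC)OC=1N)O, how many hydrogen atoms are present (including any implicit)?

15

Hydrogens are implicit in SMILES; fill each atom to its normal valence:
  4 × C (aromatic): no H
  2 × C: 3 H each → 6
  2 × C: 1 H each → 2
  2 × N: 2 H each → 4
  2 × O: no H
  1 × C: 2 H
  1 × N: no H
  1 × O: 1 H
  1 × O (aromatic): no H
  Total hydrogens = 15.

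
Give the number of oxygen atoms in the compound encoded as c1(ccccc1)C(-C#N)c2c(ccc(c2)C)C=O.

1

The symbol for oxygen appears 1 time in the SMILES.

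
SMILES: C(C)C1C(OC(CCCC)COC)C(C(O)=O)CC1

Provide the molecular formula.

Heavy atoms from the SMILES: 15 C, 4 O.
Implicit hydrogens by atom environment:
  7 × C: 2 H each → 14
  4 × C: 1 H each → 4
  3 × C: 3 H each → 9
  3 × O: no H
  1 × C: no H
  1 × O: 1 H
  Total hydrogens = 28.
Molecular formula: C15H28O4

C15H28O4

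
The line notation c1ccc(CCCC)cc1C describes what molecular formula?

Heavy atoms from the SMILES: 11 C.
Implicit hydrogens by atom environment:
  4 × C (aromatic): 1 H each → 4
  3 × C: 2 H each → 6
  2 × C: 3 H each → 6
  2 × C (aromatic): no H
  Total hydrogens = 16.
Molecular formula: C11H16

C11H16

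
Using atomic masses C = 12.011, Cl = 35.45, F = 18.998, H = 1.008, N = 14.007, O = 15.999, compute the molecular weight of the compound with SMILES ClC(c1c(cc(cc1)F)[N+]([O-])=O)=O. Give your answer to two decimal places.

Molecular formula: C7H3ClFNO3.
M = 7×12.011 + 1×35.45 + 1×18.998 + 3×1.008 + 1×14.007 + 3×15.999 = 203.55 g/mol.

203.55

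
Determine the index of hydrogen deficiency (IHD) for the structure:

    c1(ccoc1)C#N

5

Molecular formula from the SMILES: C5H3NO.
DoU = (2C + 2 + N − H − X)/2 = (2·5 + 2 + 1 − 3 − 0)/2 = 10/2 = 5.
(Structurally: 1 ring(s) + 4 π bond(s) = 5.)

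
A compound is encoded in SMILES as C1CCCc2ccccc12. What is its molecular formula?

C10H12

Heavy atoms from the SMILES: 10 C.
Implicit hydrogens by atom environment:
  4 × C: 2 H each → 8
  4 × C (aromatic): 1 H each → 4
  2 × C (aromatic): no H
  Total hydrogens = 12.
Molecular formula: C10H12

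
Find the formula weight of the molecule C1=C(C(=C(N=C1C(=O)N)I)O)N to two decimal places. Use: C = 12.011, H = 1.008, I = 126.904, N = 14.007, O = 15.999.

279.04

Molecular formula: C6H6IN3O2.
M = 6×12.011 + 6×1.008 + 1×126.904 + 3×14.007 + 2×15.999 = 279.04 g/mol.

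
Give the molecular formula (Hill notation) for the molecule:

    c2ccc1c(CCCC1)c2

Heavy atoms from the SMILES: 10 C.
Implicit hydrogens by atom environment:
  4 × C: 2 H each → 8
  4 × C (aromatic): 1 H each → 4
  2 × C (aromatic): no H
  Total hydrogens = 12.
Molecular formula: C10H12

C10H12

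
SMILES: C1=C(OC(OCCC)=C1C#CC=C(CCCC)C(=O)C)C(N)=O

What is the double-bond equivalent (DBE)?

8

Molecular formula from the SMILES: C18H23NO4.
DoU = (2C + 2 + N − H − X)/2 = (2·18 + 2 + 1 − 23 − 0)/2 = 16/2 = 8.
(Structurally: 1 ring(s) + 7 π bond(s) = 8.)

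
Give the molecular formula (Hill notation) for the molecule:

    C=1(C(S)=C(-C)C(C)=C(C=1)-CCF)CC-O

C12H17FOS

Heavy atoms from the SMILES: 12 C, 1 F, 1 O, 1 S.
Implicit hydrogens by atom environment:
  5 × C (aromatic): no H
  4 × C: 2 H each → 8
  2 × C: 3 H each → 6
  1 × C (aromatic): 1 H
  1 × F: no H
  1 × O: 1 H
  1 × S: 1 H
  Total hydrogens = 17.
Molecular formula: C12H17FOS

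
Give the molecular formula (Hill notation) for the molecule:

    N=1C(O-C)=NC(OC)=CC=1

C6H8N2O2

Heavy atoms from the SMILES: 6 C, 2 N, 2 O.
Implicit hydrogens by atom environment:
  2 × C: 3 H each → 6
  2 × C (aromatic): 1 H each → 2
  2 × C (aromatic): no H
  2 × N (aromatic): no H
  2 × O: no H
  Total hydrogens = 8.
Molecular formula: C6H8N2O2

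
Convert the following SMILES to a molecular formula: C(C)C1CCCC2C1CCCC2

C12H22

Heavy atoms from the SMILES: 12 C.
Implicit hydrogens by atom environment:
  8 × C: 2 H each → 16
  3 × C: 1 H each → 3
  1 × C: 3 H
  Total hydrogens = 22.
Molecular formula: C12H22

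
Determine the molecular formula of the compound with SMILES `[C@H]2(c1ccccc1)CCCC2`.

C11H14

Heavy atoms from the SMILES: 11 C.
Implicit hydrogens by atom environment:
  5 × C (aromatic): 1 H each → 5
  4 × C: 2 H each → 8
  1 × C: 1 H
  1 × C (aromatic): no H
  Total hydrogens = 14.
Molecular formula: C11H14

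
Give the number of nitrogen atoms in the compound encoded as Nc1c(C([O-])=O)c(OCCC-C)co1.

The symbol for nitrogen appears 1 time in the SMILES.

1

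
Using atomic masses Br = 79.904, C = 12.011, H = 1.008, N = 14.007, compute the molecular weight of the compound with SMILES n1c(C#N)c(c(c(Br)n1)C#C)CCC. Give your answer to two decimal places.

250.10

Molecular formula: C10H8BrN3.
M = 1×79.904 + 10×12.011 + 8×1.008 + 3×14.007 = 250.10 g/mol.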